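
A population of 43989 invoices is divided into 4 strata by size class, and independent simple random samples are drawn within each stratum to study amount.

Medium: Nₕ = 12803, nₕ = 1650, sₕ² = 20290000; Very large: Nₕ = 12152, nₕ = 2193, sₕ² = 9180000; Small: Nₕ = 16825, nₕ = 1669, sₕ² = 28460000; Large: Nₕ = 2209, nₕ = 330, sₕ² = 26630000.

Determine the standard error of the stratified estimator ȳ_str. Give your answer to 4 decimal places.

Var(ȳ_str) = Σₕ Wₕ²(1 − fₕ)sₕ²/nₕ with Wₕ = Nₕ/N, N = 43989.
Medium: Wₕ = 0.29105004; term = 0.29105004²·(1 − 0.12887604)·20290000/1650 = 907.4305.
Very large: Wₕ = 0.27625088; term = 0.27625088²·(1 − 0.18046412)·9180000/2193 = 261.80586.
Small: Wₕ = 0.38248198; term = 0.38248198²·(1 − 0.09919762)·28460000/1669 = 2247.1396.
Large: Wₕ = 0.05021710; term = 0.05021710²·(1 − 0.14938886)·26630000/330 = 173.0978.
Sum = 3589.4738.
SE = √(3589.4738) = 59.9122.

59.9122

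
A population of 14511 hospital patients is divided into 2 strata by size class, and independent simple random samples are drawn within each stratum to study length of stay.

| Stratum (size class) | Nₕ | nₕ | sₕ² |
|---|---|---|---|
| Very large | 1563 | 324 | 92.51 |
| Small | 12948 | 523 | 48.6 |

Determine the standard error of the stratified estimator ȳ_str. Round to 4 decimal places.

Var(ȳ_str) = Σₕ Wₕ²(1 − fₕ)sₕ²/nₕ with Wₕ = Nₕ/N, N = 14511.
Very large: Wₕ = 0.10771139; term = 0.10771139²·(1 − 0.20729367)·92.51/324 = 0.0026259066.
Small: Wₕ = 0.89228861; term = 0.89228861²·(1 − 0.04039234)·48.6/523 = 0.070996834.
Sum = 0.073622741.
SE = √(0.073622741) = 0.2713.

0.2713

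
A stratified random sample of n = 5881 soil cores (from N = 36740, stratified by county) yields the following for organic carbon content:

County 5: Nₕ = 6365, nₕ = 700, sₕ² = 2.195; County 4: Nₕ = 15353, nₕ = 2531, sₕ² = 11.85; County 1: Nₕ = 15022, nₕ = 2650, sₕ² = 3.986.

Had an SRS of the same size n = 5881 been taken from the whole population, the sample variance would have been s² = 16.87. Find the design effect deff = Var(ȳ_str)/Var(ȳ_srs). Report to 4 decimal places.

Var(ȳ_str) = Σ Wₕ²(1−fₕ)sₕ²/nₕ with Wₕ = Nₕ/36740:
  County 5: (6365/36740)²·(1−700/6365)·2.195/700 = 8.3763825 × 10^-5
  County 4: (15353/36740)²·(1−2531/15353)·11.85/2531 = 6.8280536 × 10^-4
  County 1: (15022/36740)²·(1−2650/15022)·3.986/2650 = 2.0710033 × 10^-4
  → Var(ȳ_str) = 9.7366952 × 10^-4.
Var(ȳ_srs) = (1 − 5881/36740)·16.87/5881 = 0.0024093872.
deff = (9.7366952 × 10^-4) / 0.0024093872 = 0.4041.

0.4041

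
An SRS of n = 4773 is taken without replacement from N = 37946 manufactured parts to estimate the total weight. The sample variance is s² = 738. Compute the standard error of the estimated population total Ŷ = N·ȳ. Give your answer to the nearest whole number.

Var(Ŷ) = N²·Var(ȳ) = N²·(1 − n/N)·s²/n.
f = 4773/37946 = 0.12578401; Var(ȳ) = 0.87421599·738/4773 = 0.13517105.
Var(Ŷ) = 37946² · 0.13517105 = 1.9463265 × 10^8.
SE(Ŷ) = √(1.9463265 × 10^8) = 13951.

13951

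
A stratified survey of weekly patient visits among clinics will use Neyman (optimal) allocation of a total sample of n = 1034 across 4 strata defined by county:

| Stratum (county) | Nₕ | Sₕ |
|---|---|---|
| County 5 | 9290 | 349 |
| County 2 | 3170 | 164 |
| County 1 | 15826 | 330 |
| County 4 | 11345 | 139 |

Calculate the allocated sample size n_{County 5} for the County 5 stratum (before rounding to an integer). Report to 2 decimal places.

317.42

Neyman allocation: nₕ = n·NₕSₕ / Σⱼ NⱼSⱼ.
Σ NⱼSⱼ = 9290·349 + 3170·164 + 15826·330 + 11345·139 = 1.0561625 × 10^7.
n_{County 5} = 1034·9290·349 / (1.0561625 × 10^7) = 317.42.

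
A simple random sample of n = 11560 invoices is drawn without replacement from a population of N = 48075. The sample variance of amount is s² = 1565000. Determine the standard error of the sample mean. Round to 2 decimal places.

10.14

Under SRS without replacement, Var(ȳ) = (1 − f)·s²/n with f = n/N = 11560/48075 = 0.24045762.
Var(ȳ) = (1 − 0.24045762)·1565000/11560 = 0.75954238·135.38062 = 102.82732.
SE(ȳ) = √(102.82732) = 10.14.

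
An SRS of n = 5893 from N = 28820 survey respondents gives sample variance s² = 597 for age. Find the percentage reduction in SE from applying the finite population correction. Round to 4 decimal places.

10.8079

f = n/N = 5893/28820 = 0.20447606.
SE_no-fpc = √(s²/n) = 0.31828703; SE_fpc = √((1−f)s²/n) = 0.28388704.
Ratio = √(1−f) = 0.89192149. Reduction = 100·(1 − 0.89192149) = 10.8079%.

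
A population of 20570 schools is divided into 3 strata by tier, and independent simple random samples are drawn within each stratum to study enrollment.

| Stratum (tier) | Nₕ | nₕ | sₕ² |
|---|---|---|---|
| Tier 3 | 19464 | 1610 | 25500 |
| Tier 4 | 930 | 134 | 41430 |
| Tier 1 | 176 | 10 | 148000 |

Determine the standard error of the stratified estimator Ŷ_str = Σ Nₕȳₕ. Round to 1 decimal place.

78519.6

Var(Ŷ_str) = Σₕ Nₕ²(1 − fₕ)sₕ²/nₕ.
Tier 3: 19464²·(1 − 1610/19464)·25500/1610 = 5.5040444 × 10^9.
Tier 4: 930²·(1 − 134/930)·41430/134 = 2.2887911 × 10^8.
Tier 1: 176²·(1 − 10/176)·148000/10 = 4.323968 × 10^8.
Sum = 6.1653203 × 10^9.
SE = √(6.1653203 × 10^9) = 78519.6.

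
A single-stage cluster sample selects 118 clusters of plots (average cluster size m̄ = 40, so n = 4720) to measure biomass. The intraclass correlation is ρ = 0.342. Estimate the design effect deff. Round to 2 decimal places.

14.34

deff = 1 + (40 − 1)·0.342 = 1 + 13.338 = 14.338.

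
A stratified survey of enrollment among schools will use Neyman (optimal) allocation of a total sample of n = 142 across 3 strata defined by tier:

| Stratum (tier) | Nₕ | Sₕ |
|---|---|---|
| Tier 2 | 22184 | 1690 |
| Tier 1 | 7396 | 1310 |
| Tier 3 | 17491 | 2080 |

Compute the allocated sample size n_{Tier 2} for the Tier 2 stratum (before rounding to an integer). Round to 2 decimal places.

63.71

Neyman allocation: nₕ = n·NₕSₕ / Σⱼ NⱼSⱼ.
Σ NⱼSⱼ = 22184·1690 + 7396·1310 + 17491·2080 = 8.3561 × 10^7.
n_{Tier 2} = 142·22184·1690 / (8.3561 × 10^7) = 63.71.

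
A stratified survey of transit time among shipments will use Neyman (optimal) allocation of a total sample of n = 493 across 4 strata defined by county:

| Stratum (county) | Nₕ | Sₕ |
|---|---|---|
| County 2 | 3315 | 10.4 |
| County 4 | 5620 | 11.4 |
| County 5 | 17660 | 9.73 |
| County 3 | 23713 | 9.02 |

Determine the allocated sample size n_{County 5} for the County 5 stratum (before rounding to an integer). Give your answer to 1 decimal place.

174.9

Neyman allocation: nₕ = n·NₕSₕ / Σⱼ NⱼSⱼ.
Σ NⱼSⱼ = 3315·10.4 + 5620·11.4 + 17660·9.73 + 23713·9.02 = 484267.06.
n_{County 5} = 493·17660·9.73 / 484267.06 = 174.9.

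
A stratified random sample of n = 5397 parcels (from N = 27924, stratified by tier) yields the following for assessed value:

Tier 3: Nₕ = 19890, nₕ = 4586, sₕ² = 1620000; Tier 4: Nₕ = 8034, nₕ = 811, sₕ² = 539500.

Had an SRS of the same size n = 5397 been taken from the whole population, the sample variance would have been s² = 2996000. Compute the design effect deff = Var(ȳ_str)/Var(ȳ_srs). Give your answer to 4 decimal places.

0.4185

Var(ȳ_str) = Σ Wₕ²(1−fₕ)sₕ²/nₕ with Wₕ = Nₕ/27924:
  Tier 3: (19890/27924)²·(1−4586/19890)·1620000/4586 = 137.90037
  Tier 4: (8034/27924)²·(1−811/8034)·539500/811 = 49.506791
  → Var(ȳ_str) = 187.40716.
Var(ȳ_srs) = (1 − 5397/27924)·2996000/5397 = 447.832.
deff = 187.40716 / 447.832 = 0.4185.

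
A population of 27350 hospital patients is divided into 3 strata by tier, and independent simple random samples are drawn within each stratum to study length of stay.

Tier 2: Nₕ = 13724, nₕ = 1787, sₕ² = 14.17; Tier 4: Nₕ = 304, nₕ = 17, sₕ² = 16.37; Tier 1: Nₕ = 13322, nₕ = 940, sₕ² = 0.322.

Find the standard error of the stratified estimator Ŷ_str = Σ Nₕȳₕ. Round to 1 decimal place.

1199.8

Var(Ŷ_str) = Σₕ Nₕ²(1 − fₕ)sₕ²/nₕ.
Tier 2: 13724²·(1 − 1787/13724)·14.17/1787 = 1.299036 × 10^6.
Tier 4: 304²·(1 − 17/304)·16.37/17 = 84014.692.
Tier 1: 13322²·(1 − 940/13322)·0.322/940 = 56505.178.
Sum = 1.4395559 × 10^6.
SE = √(1.4395559 × 10^6) = 1199.8.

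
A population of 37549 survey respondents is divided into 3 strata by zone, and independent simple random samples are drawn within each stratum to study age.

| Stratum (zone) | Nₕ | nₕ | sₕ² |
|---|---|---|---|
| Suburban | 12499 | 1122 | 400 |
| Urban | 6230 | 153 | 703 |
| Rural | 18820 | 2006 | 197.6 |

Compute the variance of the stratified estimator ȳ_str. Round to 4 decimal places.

Var(ȳ_str) = Σₕ Wₕ²(1 − fₕ)sₕ²/nₕ with Wₕ = Nₕ/N, N = 37549.
Suburban: Wₕ = 0.33287171; term = 0.33287171²·(1 − 0.08976718)·400/1122 = 0.035956169.
Urban: Wₕ = 0.16591654; term = 0.16591654²·(1 − 0.02455859)·703/153 = 0.1233799.
Rural: Wₕ = 0.50121175; term = 0.50121175²·(1 − 0.10658874)·197.6/2006 = 0.022108024.
Sum = 0.18144409.

0.1814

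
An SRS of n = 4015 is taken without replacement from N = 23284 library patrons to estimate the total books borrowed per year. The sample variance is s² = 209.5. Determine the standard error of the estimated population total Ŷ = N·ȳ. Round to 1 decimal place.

Var(Ŷ) = N²·Var(ȳ) = N²·(1 − n/N)·s²/n.
f = 4015/23284 = 0.17243601; Var(ȳ) = 0.82756399·209.5/4015 = 0.043181733.
Var(Ŷ) = 23284² · 0.043181733 = 2.3410746 × 10^7.
SE(Ŷ) = √(2.3410746 × 10^7) = 4838.5.

4838.5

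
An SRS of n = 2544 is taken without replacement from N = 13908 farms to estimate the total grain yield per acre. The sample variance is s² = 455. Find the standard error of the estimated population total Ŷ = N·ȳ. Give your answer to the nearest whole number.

Var(Ŷ) = N²·Var(ȳ) = N²·(1 − n/N)·s²/n.
f = 2544/13908 = 0.18291631; Var(ȳ) = 0.81708369·455/2544 = 0.14613722.
Var(Ŷ) = 13908² · 0.14613722 = 2.8267683 × 10^7.
SE(Ŷ) = √(2.8267683 × 10^7) = 5317.

5317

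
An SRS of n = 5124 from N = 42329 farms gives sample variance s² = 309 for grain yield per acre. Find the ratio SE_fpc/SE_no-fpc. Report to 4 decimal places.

f = n/N = 5124/42329 = 0.12105176.
SE_no-fpc = √(s²/n) = 0.24556964; SE_fpc = √((1−f)s²/n) = 0.23022704.
Ratio = √(1−f) = 0.93752239.

0.9375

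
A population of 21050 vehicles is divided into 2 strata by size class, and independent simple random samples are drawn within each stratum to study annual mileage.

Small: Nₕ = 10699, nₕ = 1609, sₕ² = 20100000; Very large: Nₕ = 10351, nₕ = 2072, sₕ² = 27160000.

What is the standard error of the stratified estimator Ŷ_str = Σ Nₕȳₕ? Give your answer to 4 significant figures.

1.529 × 10^6

Var(Ŷ_str) = Σₕ Nₕ²(1 − fₕ)sₕ²/nₕ.
Small: 10699²·(1 − 1609/10699)·20100000/1609 = 1.2149183 × 10^12.
Very large: 10351²·(1 − 2072/10351)·27160000/2072 = 1.1233115 × 10^12.
Sum = 2.3382298 × 10^12.
SE = √(2.3382298 × 10^12) = 1.529 × 10^6.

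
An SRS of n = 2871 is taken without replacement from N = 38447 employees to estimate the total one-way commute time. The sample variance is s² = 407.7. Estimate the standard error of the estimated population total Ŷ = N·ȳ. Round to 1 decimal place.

Var(Ŷ) = N²·Var(ȳ) = N²·(1 − n/N)·s²/n.
f = 2871/38447 = 0.07467423; Var(ȳ) = 0.92532577·407.7/2871 = 0.13140206.
Var(Ŷ) = 38447² · 0.13140206 = 1.9423482 × 10^8.
SE(Ŷ) = √(1.9423482 × 10^8) = 13936.8.

13936.8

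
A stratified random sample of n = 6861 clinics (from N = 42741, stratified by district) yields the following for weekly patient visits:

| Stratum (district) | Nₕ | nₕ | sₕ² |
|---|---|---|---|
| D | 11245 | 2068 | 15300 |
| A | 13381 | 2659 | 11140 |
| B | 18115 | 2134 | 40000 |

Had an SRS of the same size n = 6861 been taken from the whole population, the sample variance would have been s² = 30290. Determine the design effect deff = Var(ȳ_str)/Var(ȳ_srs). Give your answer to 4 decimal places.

1.0030

Var(ȳ_str) = Σ Wₕ²(1−fₕ)sₕ²/nₕ with Wₕ = Nₕ/42741:
  D: (11245/42741)²·(1−2068/11245)·15300/2068 = 0.41793787
  A: (13381/42741)²·(1−2659/13381)·11140/2659 = 0.32903483
  B: (18115/42741)²·(1−2134/18115)·40000/2134 = 2.9704244
  → Var(ȳ_str) = 3.7173971.
Var(ȳ_srs) = (1 − 6861/42741)·30290/6861 = 3.7061211.
deff = 3.7173971 / 3.7061211 = 1.0030.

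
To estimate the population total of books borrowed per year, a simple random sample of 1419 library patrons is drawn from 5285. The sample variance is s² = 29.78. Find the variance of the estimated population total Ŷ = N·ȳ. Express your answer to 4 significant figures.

428800

Var(Ŷ) = N²·Var(ȳ) = N²·(1 − n/N)·s²/n.
f = 1419/5285 = 0.26849574; Var(ȳ) = 0.73150426·29.78/1419 = 0.015351795.
Var(Ŷ) = 5285² · 0.015351795 = 428794.44.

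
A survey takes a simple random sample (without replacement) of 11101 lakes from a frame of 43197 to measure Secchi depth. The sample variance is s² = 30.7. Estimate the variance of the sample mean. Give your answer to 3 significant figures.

0.00205

Under SRS without replacement, Var(ȳ) = (1 − f)·s²/n with f = n/N = 11101/43197 = 0.25698544.
Var(ȳ) = (1 − 0.25698544)·30.7/11101 = 0.74301456·0.0027655166 = 0.0020548191.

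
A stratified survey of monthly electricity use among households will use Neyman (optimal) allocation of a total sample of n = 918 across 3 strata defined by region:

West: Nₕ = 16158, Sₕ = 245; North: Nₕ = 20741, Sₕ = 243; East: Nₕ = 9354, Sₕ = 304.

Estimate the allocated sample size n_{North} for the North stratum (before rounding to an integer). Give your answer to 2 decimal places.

Neyman allocation: nₕ = n·NₕSₕ / Σⱼ NⱼSⱼ.
Σ NⱼSⱼ = 16158·245 + 20741·243 + 9354·304 = 1.1842389 × 10^7.
n_{North} = 918·20741·243 / (1.1842389 × 10^7) = 390.70.

390.70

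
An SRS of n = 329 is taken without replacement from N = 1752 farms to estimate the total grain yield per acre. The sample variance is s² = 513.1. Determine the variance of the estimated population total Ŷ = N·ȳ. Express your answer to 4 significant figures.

3.888 × 10^6

Var(Ŷ) = N²·Var(ȳ) = N²·(1 − n/N)·s²/n.
f = 329/1752 = 0.18778539; Var(ȳ) = 0.81221461·513.1/329 = 1.2667092.
Var(Ŷ) = 1752² · 1.2667092 = 3.888169 × 10^6.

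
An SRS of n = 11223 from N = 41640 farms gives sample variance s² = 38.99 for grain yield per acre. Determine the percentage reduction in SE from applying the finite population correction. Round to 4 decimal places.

f = n/N = 11223/41640 = 0.26952450.
SE_no-fpc = √(s²/n) = 0.058941629; SE_fpc = √((1−f)s²/n) = 0.050376149.
Ratio = √(1−f) = 0.85467860. Reduction = 100·(1 − 0.85467860) = 14.5321%.

14.5321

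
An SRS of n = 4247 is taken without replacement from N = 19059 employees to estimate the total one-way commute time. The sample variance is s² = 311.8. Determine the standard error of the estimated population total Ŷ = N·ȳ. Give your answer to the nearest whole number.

Var(Ŷ) = N²·Var(ȳ) = N²·(1 − n/N)·s²/n.
f = 4247/19059 = 0.22283436; Var(ȳ) = 0.77716564·311.8/4247 = 0.057056804.
Var(Ŷ) = 19059² · 0.057056804 = 2.0725626 × 10^7.
SE(Ŷ) = √(2.0725626 × 10^7) = 4553.

4553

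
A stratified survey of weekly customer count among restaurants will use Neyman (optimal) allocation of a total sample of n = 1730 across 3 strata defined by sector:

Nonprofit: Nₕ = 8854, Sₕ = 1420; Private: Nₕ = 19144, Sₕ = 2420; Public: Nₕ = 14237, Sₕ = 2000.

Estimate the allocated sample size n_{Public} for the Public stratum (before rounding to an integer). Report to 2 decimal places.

563.78

Neyman allocation: nₕ = n·NₕSₕ / Σⱼ NⱼSⱼ.
Σ NⱼSⱼ = 8854·1420 + 19144·2420 + 14237·2000 = 8.737516 × 10^7.
n_{Public} = 1730·14237·2000 / (8.737516 × 10^7) = 563.78.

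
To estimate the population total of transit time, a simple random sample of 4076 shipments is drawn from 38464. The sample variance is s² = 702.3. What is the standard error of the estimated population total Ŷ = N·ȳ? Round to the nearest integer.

15096

Var(Ŷ) = N²·Var(ȳ) = N²·(1 − n/N)·s²/n.
f = 4076/38464 = 0.10596922; Var(ȳ) = 0.89403078·702.3/4076 = 0.15404264.
Var(Ŷ) = 38464² · 0.15404264 = 2.279029 × 10^8.
SE(Ŷ) = √(2.279029 × 10^8) = 15096.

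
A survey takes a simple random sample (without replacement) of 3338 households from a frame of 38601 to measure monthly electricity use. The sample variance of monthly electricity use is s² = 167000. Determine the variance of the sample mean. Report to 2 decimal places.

45.70

Under SRS without replacement, Var(ȳ) = (1 − f)·s²/n with f = n/N = 3338/38601 = 0.08647444.
Var(ȳ) = (1 − 0.08647444)·167000/3338 = 0.91352556·50.029958 = 45.703645.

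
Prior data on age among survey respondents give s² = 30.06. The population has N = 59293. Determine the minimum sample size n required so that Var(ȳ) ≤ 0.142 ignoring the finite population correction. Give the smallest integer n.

212

Without fpc, n₀ = s²/D = 30.06/0.142 = 211.6901.
Rounding up, n = 212.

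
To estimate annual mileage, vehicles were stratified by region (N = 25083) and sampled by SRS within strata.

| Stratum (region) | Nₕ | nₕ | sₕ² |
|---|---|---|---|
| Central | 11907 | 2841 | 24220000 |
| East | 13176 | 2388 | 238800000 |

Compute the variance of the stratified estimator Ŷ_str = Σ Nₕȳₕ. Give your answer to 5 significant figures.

1.5135 × 10^13

Var(Ŷ_str) = Σₕ Nₕ²(1 − fₕ)sₕ²/nₕ.
Central: 11907²·(1 − 2841/11907)·24220000/2841 = 9.202821 × 10^11.
East: 13176²·(1 − 2388/13176)·238800000/2388 = 1.4214269 × 10^13.
Sum = 1.5134551 × 10^13.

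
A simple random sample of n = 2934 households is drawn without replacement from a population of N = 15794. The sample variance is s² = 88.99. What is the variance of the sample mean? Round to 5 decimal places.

0.02470

Under SRS without replacement, Var(ȳ) = (1 − f)·s²/n with f = n/N = 2934/15794 = 0.18576675.
Var(ȳ) = (1 − 0.18576675)·88.99/2934 = 0.81423325·0.030330607 = 0.024696189.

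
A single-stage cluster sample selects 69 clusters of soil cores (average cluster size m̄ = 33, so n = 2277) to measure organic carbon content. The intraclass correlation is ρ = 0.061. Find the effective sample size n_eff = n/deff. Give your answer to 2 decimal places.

771.34

deff = 1 + (33 − 1)·0.061 = 1 + 1.952 = 2.952.
n_eff = 2277 / 2.952 = 771.34.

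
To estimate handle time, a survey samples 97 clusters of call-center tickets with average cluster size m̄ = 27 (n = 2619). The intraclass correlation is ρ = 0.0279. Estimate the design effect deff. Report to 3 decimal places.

deff = 1 + (27 − 1)·0.0279 = 1 + 0.7254 = 1.7254.

1.725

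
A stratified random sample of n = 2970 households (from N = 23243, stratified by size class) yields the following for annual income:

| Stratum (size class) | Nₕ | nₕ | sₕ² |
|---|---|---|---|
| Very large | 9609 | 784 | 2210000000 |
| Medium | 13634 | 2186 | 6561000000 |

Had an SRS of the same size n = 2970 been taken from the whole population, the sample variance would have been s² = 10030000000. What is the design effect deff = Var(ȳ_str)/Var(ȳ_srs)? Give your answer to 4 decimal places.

Var(ȳ_str) = Σ Wₕ²(1−fₕ)sₕ²/nₕ with Wₕ = Nₕ/23243:
  Very large: (9609/23243)²·(1−784/9609)·2210000000/784 = 442470.94
  Medium: (13634/23243)²·(1−2186/13634)·6561000000/2186 = 867138.41
  → Var(ȳ_str) = 1.3096094 × 10^6.
Var(ȳ_srs) = (1 − 2970/23243)·10030000000/2970 = 2.9455766 × 10^6.
deff = (1.3096094 × 10^6) / (2.9455766 × 10^6) = 0.4446.

0.4446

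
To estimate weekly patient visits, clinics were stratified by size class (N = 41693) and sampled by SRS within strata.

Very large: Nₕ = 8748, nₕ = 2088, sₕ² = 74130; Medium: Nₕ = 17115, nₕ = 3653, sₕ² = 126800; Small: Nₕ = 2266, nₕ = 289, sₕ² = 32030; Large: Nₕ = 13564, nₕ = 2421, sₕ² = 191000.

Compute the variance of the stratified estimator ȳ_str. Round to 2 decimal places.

12.94

Var(ȳ_str) = Σₕ Wₕ²(1 − fₕ)sₕ²/nₕ with Wₕ = Nₕ/N, N = 41693.
Very large: Wₕ = 0.20981939; term = 0.20981939²·(1 − 0.23868313)·74130/2088 = 1.1899267.
Medium: Wₕ = 0.41050056; term = 0.41050056²·(1 − 0.21343850)·126800/3653 = 4.6007621.
Small: Wₕ = 0.05434965; term = 0.05434965²·(1 − 0.12753751)·32030/289 = 0.28562708.
Large: Wₕ = 0.32533039; term = 0.32533039²·(1 − 0.17848717)·191000/2421 = 6.8596538.
Sum = 12.93597.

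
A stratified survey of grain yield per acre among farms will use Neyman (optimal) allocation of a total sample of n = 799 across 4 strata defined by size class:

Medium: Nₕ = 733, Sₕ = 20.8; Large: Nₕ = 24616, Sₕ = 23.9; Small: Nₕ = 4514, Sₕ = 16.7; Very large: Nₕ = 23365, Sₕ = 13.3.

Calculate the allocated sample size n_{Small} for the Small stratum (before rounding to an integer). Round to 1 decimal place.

Neyman allocation: nₕ = n·NₕSₕ / Σⱼ NⱼSⱼ.
Σ NⱼSⱼ = 733·20.8 + 24616·23.9 + 4514·16.7 + 23365·13.3 = 989707.1.
n_{Small} = 799·4514·16.7 / 989707.1 = 60.9.

60.9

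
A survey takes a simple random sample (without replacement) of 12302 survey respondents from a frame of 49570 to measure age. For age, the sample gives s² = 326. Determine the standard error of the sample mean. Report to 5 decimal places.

Under SRS without replacement, Var(ȳ) = (1 − f)·s²/n with f = n/N = 12302/49570 = 0.24817430.
Var(ȳ) = (1 − 0.24817430)·326/12302 = 0.75182570·0.026499756 = 0.019923198.
SE(ȳ) = √(0.019923198) = 0.14115.

0.14115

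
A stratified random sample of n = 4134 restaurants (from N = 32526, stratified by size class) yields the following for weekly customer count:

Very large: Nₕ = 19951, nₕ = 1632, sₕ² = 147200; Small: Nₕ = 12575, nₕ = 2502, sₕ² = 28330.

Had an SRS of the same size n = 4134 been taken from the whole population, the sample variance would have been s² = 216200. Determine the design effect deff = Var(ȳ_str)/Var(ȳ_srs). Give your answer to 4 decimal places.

Var(ȳ_str) = Σ Wₕ²(1−fₕ)sₕ²/nₕ with Wₕ = Nₕ/32526:
  Very large: (19951/32526)²·(1−1632/19951)·147200/1632 = 31.159664
  Small: (12575/32526)²·(1−2502/12575)·28330/2502 = 1.3557037
  → Var(ȳ_str) = 32.515368.
Var(ȳ_srs) = (1 − 4134/32526)·216200/4134 = 45.651026.
deff = 32.515368 / 45.651026 = 0.7123.

0.7123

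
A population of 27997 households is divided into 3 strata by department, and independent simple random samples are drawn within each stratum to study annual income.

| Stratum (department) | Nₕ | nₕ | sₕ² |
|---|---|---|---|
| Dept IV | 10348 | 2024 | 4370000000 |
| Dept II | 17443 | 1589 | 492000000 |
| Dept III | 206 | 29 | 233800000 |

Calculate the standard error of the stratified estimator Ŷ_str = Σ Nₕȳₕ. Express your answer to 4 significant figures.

1.649 × 10^7

Var(Ŷ_str) = Σₕ Nₕ²(1 − fₕ)sₕ²/nₕ.
Dept IV: 10348²·(1 − 2024/10348)·4370000000/2024 = 1.8597708 × 10^14.
Dept II: 17443²·(1 − 1589/17443)·492000000/1589 = 8.5625129 × 10^13.
Dept III: 206²·(1 − 29/206)·233800000/29 = 2.9395916 × 10^11.
Sum = 2.7189617 × 10^14.
SE = √(2.7189617 × 10^14) = 1.649 × 10^7.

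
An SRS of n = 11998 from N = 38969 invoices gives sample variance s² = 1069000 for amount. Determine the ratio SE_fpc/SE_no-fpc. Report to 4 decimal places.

f = n/N = 11998/38969 = 0.30788576.
SE_no-fpc = √(s²/n) = 9.4391834; SE_fpc = √((1−f)s²/n) = 7.852778.
Ratio = √(1−f) = 0.83193404.

0.8319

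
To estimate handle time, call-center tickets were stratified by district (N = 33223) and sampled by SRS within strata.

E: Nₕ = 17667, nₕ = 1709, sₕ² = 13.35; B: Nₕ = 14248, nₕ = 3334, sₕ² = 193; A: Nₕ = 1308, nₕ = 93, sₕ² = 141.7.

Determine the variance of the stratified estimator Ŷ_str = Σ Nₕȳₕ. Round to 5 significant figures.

1.3626 × 10^7

Var(Ŷ_str) = Σₕ Nₕ²(1 − fₕ)sₕ²/nₕ.
E: 17667²·(1 − 1709/17667)·13.35/1709 = 2.2023203 × 10^6.
B: 14248²·(1 − 3334/14248)·193/3334 = 9.0018043 × 10^6.
A: 1308²·(1 − 93/1308)·141.7/93 = 2.4214245 × 10^6.
Sum = 1.3625549 × 10^7.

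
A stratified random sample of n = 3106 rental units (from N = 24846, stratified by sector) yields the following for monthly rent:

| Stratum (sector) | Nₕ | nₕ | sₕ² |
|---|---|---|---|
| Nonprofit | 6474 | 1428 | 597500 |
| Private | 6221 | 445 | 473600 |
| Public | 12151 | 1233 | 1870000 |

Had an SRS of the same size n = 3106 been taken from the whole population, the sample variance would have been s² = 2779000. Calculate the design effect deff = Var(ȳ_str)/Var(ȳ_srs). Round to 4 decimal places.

Var(ȳ_str) = Σ Wₕ²(1−fₕ)sₕ²/nₕ with Wₕ = Nₕ/24846:
  Nonprofit: (6474/24846)²·(1−1428/6474)·597500/1428 = 22.141992
  Private: (6221/24846)²·(1−445/6221)·473600/445 = 61.947831
  Public: (12151/24846)²·(1−1233/12151)·1870000/1233 = 325.92726
  → Var(ȳ_str) = 410.01708.
Var(ȳ_srs) = (1 − 3106/24846)·2779000/3106 = 782.87091.
deff = 410.01708 / 782.87091 = 0.5237.

0.5237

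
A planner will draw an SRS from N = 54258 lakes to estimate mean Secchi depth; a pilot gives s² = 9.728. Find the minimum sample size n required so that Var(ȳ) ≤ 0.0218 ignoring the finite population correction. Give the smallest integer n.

447

Without fpc, n₀ = s²/D = 9.728/0.0218 = 446.2385.
Rounding up, n = 447.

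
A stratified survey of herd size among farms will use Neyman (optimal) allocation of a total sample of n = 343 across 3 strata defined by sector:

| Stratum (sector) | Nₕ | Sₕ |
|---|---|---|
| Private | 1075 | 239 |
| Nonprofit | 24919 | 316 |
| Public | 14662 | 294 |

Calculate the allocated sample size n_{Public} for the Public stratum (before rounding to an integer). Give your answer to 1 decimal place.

118.8

Neyman allocation: nₕ = n·NₕSₕ / Σⱼ NⱼSⱼ.
Σ NⱼSⱼ = 1075·239 + 24919·316 + 14662·294 = 1.2441957 × 10^7.
n_{Public} = 343·14662·294 / (1.2441957 × 10^7) = 118.8.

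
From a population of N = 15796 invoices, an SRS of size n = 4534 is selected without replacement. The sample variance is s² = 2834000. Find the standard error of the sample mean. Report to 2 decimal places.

Under SRS without replacement, Var(ȳ) = (1 − f)·s²/n with f = n/N = 4534/15796 = 0.28703469.
Var(ȳ) = (1 − 0.28703469)·2834000/4534 = 0.71296531·625.05514 = 445.64263.
SE(ȳ) = √(445.64263) = 21.11.

21.11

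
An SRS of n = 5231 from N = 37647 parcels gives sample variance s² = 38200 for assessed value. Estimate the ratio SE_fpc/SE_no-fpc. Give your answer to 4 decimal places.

f = n/N = 5231/37647 = 0.13894865.
SE_no-fpc = √(s²/n) = 2.7023358; SE_fpc = √((1−f)s²/n) = 2.5075745.
Ratio = √(1−f) = 0.92792852.

0.9279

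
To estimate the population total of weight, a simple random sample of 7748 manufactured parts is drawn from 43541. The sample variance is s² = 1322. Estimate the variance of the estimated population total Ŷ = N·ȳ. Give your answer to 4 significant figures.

2.659 × 10^8

Var(Ŷ) = N²·Var(ȳ) = N²·(1 − n/N)·s²/n.
f = 7748/43541 = 0.17794722; Var(ȳ) = 0.82205278·1322/7748 = 0.14026249.
Var(Ŷ) = 43541² · 0.14026249 = 2.6591225 × 10^8.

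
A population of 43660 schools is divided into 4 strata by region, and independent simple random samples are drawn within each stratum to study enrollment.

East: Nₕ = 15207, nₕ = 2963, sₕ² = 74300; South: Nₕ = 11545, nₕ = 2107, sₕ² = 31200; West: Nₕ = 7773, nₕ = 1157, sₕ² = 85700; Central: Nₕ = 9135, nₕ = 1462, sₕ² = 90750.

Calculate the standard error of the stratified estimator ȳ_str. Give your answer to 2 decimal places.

2.75

Var(ȳ_str) = Σₕ Wₕ²(1 − fₕ)sₕ²/nₕ with Wₕ = Nₕ/N, N = 43660.
East: Wₕ = 0.34830508; term = 0.34830508²·(1 − 0.19484448)·74300/2963 = 2.4493823.
South: Wₕ = 0.26442968; term = 0.26442968²·(1 − 0.18250325)·31200/2107 = 0.84644064.
West: Wₕ = 0.17803481; term = 0.17803481²·(1 − 0.14884858)·85700/1157 = 1.998316.
Central: Wₕ = 0.20923042; term = 0.20923042²·(1 − 0.16004379)·90750/1462 = 2.2824725.
Sum = 7.5766114.
SE = √(7.5766114) = 2.75.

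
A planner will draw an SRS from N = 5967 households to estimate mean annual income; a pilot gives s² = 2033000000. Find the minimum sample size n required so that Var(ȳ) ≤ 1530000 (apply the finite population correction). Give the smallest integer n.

Without fpc, n₀ = s²/D = 2033000000/1530000 = 1328.7582.
With fpc, (1 − n/N)·s²/n ≤ D requires n ≥ n₀/(1 + n₀/N) = 1328.7582/(1 + 1328.7582/5967) = 1086.7548.
Rounding up, n = 1087.

1087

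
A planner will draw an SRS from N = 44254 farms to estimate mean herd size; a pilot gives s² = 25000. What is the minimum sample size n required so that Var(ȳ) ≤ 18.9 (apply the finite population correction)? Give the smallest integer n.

Without fpc, n₀ = s²/D = 25000/18.9 = 1322.7513.
With fpc, (1 − n/N)·s²/n ≤ D requires n ≥ n₀/(1 + n₀/N) = 1322.7513/(1 + 1322.7513/44254) = 1284.3617.
Rounding up, n = 1285.

1285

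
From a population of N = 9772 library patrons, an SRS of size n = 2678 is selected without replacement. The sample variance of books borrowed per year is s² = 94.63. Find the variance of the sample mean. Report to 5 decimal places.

Under SRS without replacement, Var(ȳ) = (1 − f)·s²/n with f = n/N = 2678/9772 = 0.27404830.
Var(ȳ) = (1 − 0.27404830)·94.63/2678 = 0.72595170·0.035336072 = 0.025652281.

0.02565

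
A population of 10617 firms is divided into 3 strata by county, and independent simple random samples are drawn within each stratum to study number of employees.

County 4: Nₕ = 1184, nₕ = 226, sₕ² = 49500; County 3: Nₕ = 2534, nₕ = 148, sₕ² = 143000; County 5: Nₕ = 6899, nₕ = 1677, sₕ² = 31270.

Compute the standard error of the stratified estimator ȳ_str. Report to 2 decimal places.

Var(ȳ_str) = Σₕ Wₕ²(1 − fₕ)sₕ²/nₕ with Wₕ = Nₕ/N, N = 10617.
County 4: Wₕ = 0.11151926; term = 0.11151926²·(1 − 0.19087838)·49500/226 = 2.2039936.
County 3: Wₕ = 0.23867382; term = 0.23867382²·(1 − 0.05840568)·143000/148 = 51.826006.
County 5: Wₕ = 0.64980691; term = 0.64980691²·(1 − 0.24307871)·31270/1677 = 5.95956.
Sum = 59.98956.
SE = √(59.98956) = 7.75.

7.75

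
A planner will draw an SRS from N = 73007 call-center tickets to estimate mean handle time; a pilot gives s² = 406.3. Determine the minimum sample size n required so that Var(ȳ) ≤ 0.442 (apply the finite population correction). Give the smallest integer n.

908

Without fpc, n₀ = s²/D = 406.3/0.442 = 919.2308.
With fpc, (1 − n/N)·s²/n ≤ D requires n ≥ n₀/(1 + n₀/N) = 919.2308/(1 + 919.2308/73007) = 907.8007.
Rounding up, n = 908.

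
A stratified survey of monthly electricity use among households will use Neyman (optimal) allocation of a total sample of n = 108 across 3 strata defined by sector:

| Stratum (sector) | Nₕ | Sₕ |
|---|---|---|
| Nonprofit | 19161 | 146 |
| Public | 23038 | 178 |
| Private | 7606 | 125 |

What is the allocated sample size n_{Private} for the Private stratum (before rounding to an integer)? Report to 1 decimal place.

13.1

Neyman allocation: nₕ = n·NₕSₕ / Σⱼ NⱼSⱼ.
Σ NⱼSⱼ = 19161·146 + 23038·178 + 7606·125 = 7.84902 × 10^6.
n_{Private} = 108·7606·125 / (7.84902 × 10^6) = 13.1.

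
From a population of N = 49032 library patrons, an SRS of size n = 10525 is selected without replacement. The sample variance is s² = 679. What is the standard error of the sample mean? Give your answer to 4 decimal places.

Under SRS without replacement, Var(ȳ) = (1 − f)·s²/n with f = n/N = 10525/49032 = 0.21465574.
Var(ȳ) = (1 − 0.21465574)·679/10525 = 0.78534426·0.064513064 = 0.050664965.
SE(ȳ) = √(0.050664965) = 0.2251.

0.2251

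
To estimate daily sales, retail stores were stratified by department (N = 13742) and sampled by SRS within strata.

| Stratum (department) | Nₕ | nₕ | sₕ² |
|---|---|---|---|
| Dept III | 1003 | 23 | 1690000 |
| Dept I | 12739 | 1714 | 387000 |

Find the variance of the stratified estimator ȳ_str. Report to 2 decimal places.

Var(ȳ_str) = Σₕ Wₕ²(1 − fₕ)sₕ²/nₕ with Wₕ = Nₕ/N, N = 13742.
Dept III: Wₕ = 0.07298792; term = 0.07298792²·(1 − 0.02293121)·1690000/23 = 382.45997.
Dept I: Wₕ = 0.92701208; term = 0.92701208²·(1 − 0.13454745)·387000/1714 = 167.92455.
Sum = 550.38452.

550.38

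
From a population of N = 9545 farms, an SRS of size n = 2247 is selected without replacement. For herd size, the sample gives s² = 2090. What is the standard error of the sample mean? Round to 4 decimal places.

Under SRS without replacement, Var(ȳ) = (1 − f)·s²/n with f = n/N = 2247/9545 = 0.23541121.
Var(ȳ) = (1 − 0.23541121)·2090/2247 = 0.76458879·0.93012906 = 0.71116625.
SE(ȳ) = √(0.71116625) = 0.8433.

0.8433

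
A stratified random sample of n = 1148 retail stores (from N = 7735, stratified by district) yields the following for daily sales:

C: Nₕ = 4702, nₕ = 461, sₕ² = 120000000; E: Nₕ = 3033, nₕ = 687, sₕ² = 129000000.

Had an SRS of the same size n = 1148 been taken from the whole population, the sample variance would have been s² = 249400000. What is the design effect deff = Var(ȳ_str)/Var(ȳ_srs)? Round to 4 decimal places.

0.5897

Var(ȳ_str) = Σ Wₕ²(1−fₕ)sₕ²/nₕ with Wₕ = Nₕ/7735:
  C: (4702/7735)²·(1−461/4702)·120000000/461 = 86758.21
  E: (3033/7735)²·(1−687/3033)·129000000/687 = 22331.236
  → Var(ȳ_str) = 109089.45.
Var(ȳ_srs) = (1 − 1148/7735)·249400000/1148 = 185004.34.
deff = 109089.45 / 185004.34 = 0.5897.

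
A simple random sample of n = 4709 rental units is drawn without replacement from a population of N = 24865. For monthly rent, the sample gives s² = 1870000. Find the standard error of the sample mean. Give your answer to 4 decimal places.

Under SRS without replacement, Var(ȳ) = (1 − f)·s²/n with f = n/N = 4709/24865 = 0.18938267.
Var(ȳ) = (1 − 0.18938267)·1870000/4709 = 0.81061733·397.11191 = 321.9058.
SE(ȳ) = √(321.9058) = 17.9417.

17.9417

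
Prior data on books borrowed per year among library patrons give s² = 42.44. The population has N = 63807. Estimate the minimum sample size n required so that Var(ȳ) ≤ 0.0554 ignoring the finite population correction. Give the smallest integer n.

Without fpc, n₀ = s²/D = 42.44/0.0554 = 766.0650.
Rounding up, n = 767.

767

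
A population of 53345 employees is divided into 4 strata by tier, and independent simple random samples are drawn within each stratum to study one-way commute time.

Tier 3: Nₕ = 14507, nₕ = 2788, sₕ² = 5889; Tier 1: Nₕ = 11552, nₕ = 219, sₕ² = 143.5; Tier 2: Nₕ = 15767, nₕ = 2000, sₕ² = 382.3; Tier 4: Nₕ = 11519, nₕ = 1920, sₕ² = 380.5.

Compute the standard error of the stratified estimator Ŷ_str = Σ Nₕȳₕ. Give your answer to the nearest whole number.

22545

Var(Ŷ_str) = Σₕ Nₕ²(1 − fₕ)sₕ²/nₕ.
Tier 3: 14507²·(1 − 2788/14507)·5889/2788 = 3.5910128 × 10^8.
Tier 1: 11552²·(1 − 219/11552)·143.5/219 = 8.5784704 × 10^7.
Tier 2: 15767²·(1 − 2000/15767)·382.3/2000 = 4.1491839 × 10^7.
Tier 4: 11519²·(1 − 1920/11519)·380.5/1920 = 2.1912615 × 10^7.
Sum = 5.0829044 × 10^8.
SE = √(5.0829044 × 10^8) = 22545.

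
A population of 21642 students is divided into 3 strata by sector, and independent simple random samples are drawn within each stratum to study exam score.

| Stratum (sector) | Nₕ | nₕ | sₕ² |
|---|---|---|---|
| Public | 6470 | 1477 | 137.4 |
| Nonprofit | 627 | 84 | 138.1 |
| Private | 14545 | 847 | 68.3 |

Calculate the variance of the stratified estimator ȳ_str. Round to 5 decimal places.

Var(ȳ_str) = Σₕ Wₕ²(1 − fₕ)sₕ²/nₕ with Wₕ = Nₕ/N, N = 21642.
Public: Wₕ = 0.29895573; term = 0.29895573²·(1 − 0.22828439)·137.4/1477 = 0.0064161912.
Nonprofit: Wₕ = 0.02897144; term = 0.02897144²·(1 − 0.13397129)·138.1/84 = 0.0011950525.
Private: Wₕ = 0.67207282; term = 0.67207282²·(1 − 0.05823307)·68.3/847 = 0.034301522.
Sum = 0.041912766.

0.04191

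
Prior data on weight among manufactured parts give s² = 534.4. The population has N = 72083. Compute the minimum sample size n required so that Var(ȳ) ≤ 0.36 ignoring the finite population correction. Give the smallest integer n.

Without fpc, n₀ = s²/D = 534.4/0.36 = 1484.4444.
Rounding up, n = 1485.

1485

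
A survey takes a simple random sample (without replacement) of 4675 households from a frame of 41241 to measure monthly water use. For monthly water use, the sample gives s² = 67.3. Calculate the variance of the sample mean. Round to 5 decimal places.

Under SRS without replacement, Var(ȳ) = (1 − f)·s²/n with f = n/N = 4675/41241 = 0.11335807.
Var(ȳ) = (1 − 0.11335807)·67.3/4675 = 0.88664193·0.014395722 = 0.012763851.

0.01276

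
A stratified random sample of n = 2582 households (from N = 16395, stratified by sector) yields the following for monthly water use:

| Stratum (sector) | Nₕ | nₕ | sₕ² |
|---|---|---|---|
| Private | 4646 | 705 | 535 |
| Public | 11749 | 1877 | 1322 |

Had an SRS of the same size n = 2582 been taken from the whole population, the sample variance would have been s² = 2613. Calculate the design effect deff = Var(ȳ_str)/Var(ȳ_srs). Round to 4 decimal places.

Var(ȳ_str) = Σ Wₕ²(1−fₕ)sₕ²/nₕ with Wₕ = Nₕ/16395:
  Private: (4646/16395)²·(1−705/4646)·535/705 = 0.051692491
  Public: (11749/16395)²·(1−1877/11749)·1322/1877 = 0.30391378
  → Var(ȳ_str) = 0.35560627.
Var(ȳ_srs) = (1 − 2582/16395)·2613/2582 = 0.85262834.
deff = 0.35560627 / 0.85262834 = 0.4171.

0.4171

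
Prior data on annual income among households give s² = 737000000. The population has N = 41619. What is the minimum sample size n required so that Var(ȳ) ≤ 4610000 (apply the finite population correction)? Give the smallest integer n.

160

Without fpc, n₀ = s²/D = 737000000/4610000 = 159.8698.
With fpc, (1 − n/N)·s²/n ≤ D requires n ≥ n₀/(1 + n₀/N) = 159.8698/(1 + 159.8698/41619) = 159.2580.
Rounding up, n = 160.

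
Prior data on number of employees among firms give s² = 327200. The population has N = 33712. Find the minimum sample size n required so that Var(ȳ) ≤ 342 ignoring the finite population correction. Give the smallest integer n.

Without fpc, n₀ = s²/D = 327200/342 = 956.7251.
Rounding up, n = 957.

957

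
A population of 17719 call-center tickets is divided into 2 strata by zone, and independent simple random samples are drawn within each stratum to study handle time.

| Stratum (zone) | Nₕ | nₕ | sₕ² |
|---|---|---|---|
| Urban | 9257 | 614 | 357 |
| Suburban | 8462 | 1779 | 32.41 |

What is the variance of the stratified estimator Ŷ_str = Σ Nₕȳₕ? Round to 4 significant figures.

Var(Ŷ_str) = Σₕ Nₕ²(1 − fₕ)sₕ²/nₕ.
Urban: 9257²·(1 − 614/9257)·357/614 = 4.6519455 × 10^7.
Suburban: 8462²·(1 − 1779/8462)·32.41/1779 = 1.0302617 × 10^6.
Sum = 4.7549717 × 10^7.

4.755 × 10^7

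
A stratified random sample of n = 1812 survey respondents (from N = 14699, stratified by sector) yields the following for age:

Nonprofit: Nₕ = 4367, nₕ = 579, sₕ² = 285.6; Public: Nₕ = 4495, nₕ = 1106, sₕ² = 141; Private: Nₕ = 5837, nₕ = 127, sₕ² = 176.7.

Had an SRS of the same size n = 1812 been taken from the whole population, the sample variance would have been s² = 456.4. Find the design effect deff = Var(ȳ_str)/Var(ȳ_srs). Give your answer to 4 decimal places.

Var(ȳ_str) = Σ Wₕ²(1−fₕ)sₕ²/nₕ with Wₕ = Nₕ/14699:
  Nonprofit: (4367/14699)²·(1−579/4367)·285.6/579 = 0.037765672
  Public: (4495/14699)²·(1−1106/4495)·141/1106 = 0.0089885507
  Private: (5837/14699)²·(1−127/5837)·176.7/127 = 0.21462636
  → Var(ȳ_str) = 0.26138058.
Var(ȳ_srs) = (1 − 1812/14699)·456.4/1812 = 0.22082665.
deff = 0.26138058 / 0.22082665 = 1.1836.

1.1836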